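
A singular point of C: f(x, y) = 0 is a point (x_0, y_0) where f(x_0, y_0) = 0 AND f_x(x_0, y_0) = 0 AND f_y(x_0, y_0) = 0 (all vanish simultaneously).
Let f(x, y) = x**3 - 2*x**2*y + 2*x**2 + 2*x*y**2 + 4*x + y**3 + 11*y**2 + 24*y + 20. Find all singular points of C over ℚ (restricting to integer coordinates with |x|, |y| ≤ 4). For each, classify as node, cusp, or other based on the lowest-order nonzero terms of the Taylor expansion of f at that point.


Singular points: {(-2, -2)}; classification: cusp.

Compute partial derivatives:
  f_x = 3*x**2 - 4*x*y + 4*x + 2*y**2 + 4.
  f_y = -2*x**2 + 4*x*y + 3*y**2 + 22*y + 24.
Scan x_0 ∈ {−4, ..., 4}. For each x_0, f_y(x_0, y) is a polynomial in y; find its integer roots y ∈ {−4, ..., 4}, then test f_x and f at those candidates.
  x = -4: f_y(-4, y) = 3*y**2 + 6*y - 8; no integer root y with |y| ≤ 4.
  x = -3: f_y(-3, y) = 3*y**2 + 10*y + 6; no integer root y with |y| ≤ 4.
  x = -2: f_y(-2, y) = 3*y**2 + 14*y + 16; vanishes at y ∈ {-2}. (-2, -2): f_x = 0, f = 0 — SINGULAR.
  x = -1: f_y(-1, y) = 3*y**2 + 18*y + 22; no integer root y with |y| ≤ 4.
  x = 0: f_y(0, y) = 3*y**2 + 22*y + 24; no integer root y with |y| ≤ 4.
  x = 1: f_y(1, y) = 3*y**2 + 26*y + 22; no integer root y with |y| ≤ 4.
  x = 2: f_y(2, y) = 3*y**2 + 30*y + 16; no integer root y with |y| ≤ 4.
  x = 3: f_y(3, y) = 3*y**2 + 34*y + 6; no integer root y with |y| ≤ 4.
  x = 4: f_y(4, y) = 3*y**2 + 38*y - 8; no integer root y with |y| ≤ 4.
Only singular point on the grid: (-2, -2).
Classify: substitute x = -2 + u, y = -2 + v and expand: f = u**3 - 2*u**2*v + 2*u*v**2 + v**3 + v**2.
No constant or linear terms (consistent with a singular point). Quadratic part: v**2. Cubic part: u**3 - 2*u**2*v + 2*u*v**2 + v**3.
The quadratic part v**2 is a perfect square, so there is a single (double) tangent line v = 0, i.e. y = -2. Restricting the cubic part to that line (v = 0) leaves u**3 ≠ 0, so f is not divisible by v and the branch is v² ≈ -u**3 to lowest order — this is a cusp.
Classification: cusp.


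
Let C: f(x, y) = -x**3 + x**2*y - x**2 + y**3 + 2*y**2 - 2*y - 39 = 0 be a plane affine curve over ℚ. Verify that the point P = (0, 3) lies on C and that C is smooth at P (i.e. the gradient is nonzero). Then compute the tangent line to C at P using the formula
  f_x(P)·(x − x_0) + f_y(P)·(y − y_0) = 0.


Tangent line at P: 37*y - 111 = 0.

Step 1: f(0, 3) = 0, so P lies on C.
Step 2: partial derivatives
  f_x(x, y) = -3*x**2 + 2*x*y - 2*x, f_y(x, y) = x**2 + 3*y**2 + 4*y - 2.
  f_x(P) = 0, f_y(P) = 37 (gradient nonzero, so P is smooth).
Step 3: tangent line at P: 0·(x − 0) + 37·(y − 3) = 0.
Expanding: 37*y - 111 = 0.


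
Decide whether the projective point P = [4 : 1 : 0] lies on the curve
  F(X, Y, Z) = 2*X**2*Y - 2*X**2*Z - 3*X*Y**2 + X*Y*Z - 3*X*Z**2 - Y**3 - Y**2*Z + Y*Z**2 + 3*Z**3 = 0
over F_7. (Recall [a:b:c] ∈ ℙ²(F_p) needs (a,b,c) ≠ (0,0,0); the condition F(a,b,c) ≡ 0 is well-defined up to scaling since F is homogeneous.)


F(4,1,0) ≡ 5 (mod 7); P is NOT on the curve.

Evaluate F(4, 1, 0) term-by-term (mod 7).
  2*X**2*Y ↦ 2·16·1·1 = 32
  -2*X**2*Z ↦ -2·16·1·0 = 0
  -3*X*Y**2 ↦ -3·4·1·1 = -12
  X*Y*Z ↦ 1·4·1·0 = 0
  -3*X*Z**2 ↦ -3·4·1·0 = 0
  -Y**3 ↦ -1·1·1·1 = -1
  -Y**2*Z ↦ -1·1·1·0 = 0
  Y*Z**2 ↦ 1·1·1·0 = 0
  3*Z**3 ↦ 3·1·1·0 = 0
Sum: F(4, 1, 0) = (32) + (0) + (-12) + (0) + (0) + (-1) + (0) + (0) + (0) = 19.
Reducing mod 7: 19 ≡ 5 (mod 7).
Since F(a, b, c) ≡ 5 ≠ 0 (mod 7), P does NOT lie on the curve.


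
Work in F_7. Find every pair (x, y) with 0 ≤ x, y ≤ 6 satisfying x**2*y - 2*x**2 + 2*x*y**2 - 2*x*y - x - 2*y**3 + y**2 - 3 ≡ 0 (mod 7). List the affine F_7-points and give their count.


Affine F_7-points: {(0, 6), (1, 6), (3, 4), (3, 5), (5, 2), (5, 5)}; count = 6.

For each of the 49 pairs (x, y) ∈ F_7², evaluate f(x, y) mod 7. Record the zeros.
  x = 0: [0↦4, 1↦3, 2↦6, 3↦1, 4↦4, 5↦3, 6↦0]  zeros at y ∈ {6}
  x = 1: [0↦1, 1↦1, 2↦2, 3↦6, 4↦1, 5↦3, 6↦0]  zeros at y ∈ {6}
  x = 2: [0↦1, 1↦4, 2↦5, 3↦6, 4↦2, 5↦2, 6↦1]  zeros at y ∈ ∅
  x = 3: [0↦4, 1↦5, 2↦1, 3↦1, 4↦0, 5↦0, 6↦3]  zeros at y ∈ {4, 5}
  x = 4: [0↦3, 1↦4, 2↦4, 3↦5, 4↦2, 5↦4, 6↦6]  zeros at y ∈ ∅
  x = 5: [0↦5, 1↦1, 2↦0, 3↦4, 4↦1, 5↦0, 6↦3]  zeros at y ∈ {2, 5}
  x = 6: [0↦3, 1↦3, 2↦3, 3↦5, 4↦4, 5↦2, 6↦1]  zeros at y ∈ ∅
Collecting zeros: affine points = {(0, 6), (1, 6), (3, 4), (3, 5), (5, 2), (5, 5)}.
Total count |C(F_7)_aff| = 6.


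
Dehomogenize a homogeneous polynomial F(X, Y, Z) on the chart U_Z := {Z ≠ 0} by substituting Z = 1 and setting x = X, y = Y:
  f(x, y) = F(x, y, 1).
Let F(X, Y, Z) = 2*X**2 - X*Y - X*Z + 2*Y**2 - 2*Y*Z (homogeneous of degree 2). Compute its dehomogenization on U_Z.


f(x, y) = 2*x**2 - x*y - x + 2*y**2 - 2*y

On U_Z we set Z = 1. Each monomial c·X^i·Y^j·Z^k in F becomes c·x^i·y^j·1^k = c·x^i·y^j.
Substituting Z = 1: F(X, Y, 1) = 2*x**2 - x*y - x + 2*y**2 - 2*y.
Note: deg(f) ≤ deg(F) = 2; strict inequality happens when F is divisible by Z (lost terms).


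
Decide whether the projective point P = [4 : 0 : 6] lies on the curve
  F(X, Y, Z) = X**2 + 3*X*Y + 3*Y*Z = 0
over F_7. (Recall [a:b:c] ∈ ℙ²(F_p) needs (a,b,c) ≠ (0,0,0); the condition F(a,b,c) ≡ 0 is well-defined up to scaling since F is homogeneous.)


F(4,0,6) ≡ 2 (mod 7); P is NOT on the curve.

Evaluate F(4, 0, 6) term-by-term (mod 7).
  X**2 ↦ 1·16·1·1 = 16
  3*X*Y ↦ 3·4·0·1 = 0
  3*Y*Z ↦ 3·1·0·6 = 0
Sum: F(4, 0, 6) = (16) + (0) + (0) = 16.
Reducing mod 7: 16 ≡ 2 (mod 7).
Since F(a, b, c) ≡ 2 ≠ 0 (mod 7), P does NOT lie on the curve.


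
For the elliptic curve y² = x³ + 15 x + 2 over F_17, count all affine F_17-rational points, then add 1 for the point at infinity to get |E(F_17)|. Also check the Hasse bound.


Affine points = {(0, 6), (0, 11), (1, 1), (1, 16), (5, 7), (5, 10), (6, 6), (6, 11), (7, 5), (7, 12), (9, 4), (9, 13), (10, 8), (10, 9), (11, 6), (11, 11), (14, 7), (14, 10), (15, 7), (15, 10)}; affine count = 20; |E(F_17)| = 21.

Discriminant check: Δ ∝ 4a³ + 27b² = 4·15³ + 27·2² = 4·3375 + 27·4 ≡ 8 (mod 17). Nonzero ⇒ E is nonsingular.
For each x ∈ F_17, compute rhs = x³ + 15·x + 2 mod 17, then count y ∈ F_17 with y² ≡ rhs.
  x = 0: rhs = 2, matching y values: 6, 11 (2 points).
  x = 1: rhs = 1, matching y values: 1, 16 (2 points).
  x = 2: rhs = 6, matching y values: none (0 points).
  x = 3: rhs = 6, matching y values: none (0 points).
  x = 4: rhs = 7, matching y values: none (0 points).
  x = 5: rhs = 15, matching y values: 7, 10 (2 points).
  x = 6: rhs = 2, matching y values: 6, 11 (2 points).
  x = 7: rhs = 8, matching y values: 5, 12 (2 points).
  x = 8: rhs = 5, matching y values: none (0 points).
  x = 9: rhs = 16, matching y values: 4, 13 (2 points).
  x = 10: rhs = 13, matching y values: 8, 9 (2 points).
  x = 11: rhs = 2, matching y values: 6, 11 (2 points).
  x = 12: rhs = 6, matching y values: none (0 points).
  x = 13: rhs = 14, matching y values: none (0 points).
  x = 14: rhs = 15, matching y values: 7, 10 (2 points).
  x = 15: rhs = 15, matching y values: 7, 10 (2 points).
  x = 16: rhs = 3, matching y values: none (0 points).
Total affine count: 20.
Full point count |E(F_17)| = 20 + 1 = 21.
Hasse bound: |21 − (17+1)| = |3| = 3 ≤ 2√17 ≈ 8.2462 ✓.


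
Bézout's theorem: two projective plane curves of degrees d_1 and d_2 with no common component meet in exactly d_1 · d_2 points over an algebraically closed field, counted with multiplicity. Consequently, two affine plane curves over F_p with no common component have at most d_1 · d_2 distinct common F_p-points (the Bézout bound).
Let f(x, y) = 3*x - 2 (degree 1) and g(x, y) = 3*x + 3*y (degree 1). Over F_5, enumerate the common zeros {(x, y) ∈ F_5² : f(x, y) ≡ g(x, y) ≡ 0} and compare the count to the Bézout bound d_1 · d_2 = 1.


Common zeros: {(4, 1)}; count = 1; Bézout bound = 1.

deg(f) = 1, deg(g) = 1, so Bézout bound = 1.
Scan x ∈ F_5. For each x, list the y ∈ F_5 with f(x, y) ≡ 0 and those with g(x, y) ≡ 0 (mod 5); the common zeros in that column are the intersection.
  x = 0: f ≡ 0 at y ∈ ∅; g ≡ 0 at y ∈ {0}; common: ∅.
  x = 1: f ≡ 0 at y ∈ ∅; g ≡ 0 at y ∈ {4}; common: ∅.
  x = 2: f ≡ 0 at y ∈ ∅; g ≡ 0 at y ∈ {3}; common: ∅.
  x = 3: f ≡ 0 at y ∈ ∅; g ≡ 0 at y ∈ {2}; common: ∅.
  x = 4: f ≡ 0 at y ∈ {0, 1, 2, 3, 4}; g ≡ 0 at y ∈ {1}; common: {1}.
Collecting: common zeros = {(4, 1)}, so the count is 1.
Comparison with the Bézout bound: 1 ≤ 1 = deg(f)·deg(g), as expected for curves with no common component (the bound is attained).


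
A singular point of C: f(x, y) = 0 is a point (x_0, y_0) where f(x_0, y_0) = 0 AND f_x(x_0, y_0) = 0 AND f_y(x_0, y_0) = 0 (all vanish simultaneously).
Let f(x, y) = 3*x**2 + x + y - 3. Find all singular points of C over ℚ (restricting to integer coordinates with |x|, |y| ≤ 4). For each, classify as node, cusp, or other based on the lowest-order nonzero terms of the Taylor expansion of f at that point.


No singular points in the scanned grid; C is smooth there.

Compute partial derivatives:
  f_x = 6*x + 1.
  f_y = 1.
f_y = 1 is a nonzero constant, so f_y never vanishes: no point (x, y) can satisfy f = f_x = f_y = 0. In particular no (x, y) ∈ {−4, ..., 4}² is singular; the curve is smooth.


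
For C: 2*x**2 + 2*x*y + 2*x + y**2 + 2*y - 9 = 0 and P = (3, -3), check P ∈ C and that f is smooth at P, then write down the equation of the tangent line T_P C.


Tangent line at P: 8*x + 2*y - 18 = 0.

Step 1: f(3, -3) = 0, so P lies on C.
Step 2: partial derivatives
  f_x(x, y) = 4*x + 2*y + 2, f_y(x, y) = 2*x + 2*y + 2.
  f_x(P) = 8, f_y(P) = 2 (gradient nonzero, so P is smooth).
Step 3: tangent line at P: 8·(x − 3) + 2·(y − -3) = 0.
Expanding: 8*x + 2*y - 18 = 0.


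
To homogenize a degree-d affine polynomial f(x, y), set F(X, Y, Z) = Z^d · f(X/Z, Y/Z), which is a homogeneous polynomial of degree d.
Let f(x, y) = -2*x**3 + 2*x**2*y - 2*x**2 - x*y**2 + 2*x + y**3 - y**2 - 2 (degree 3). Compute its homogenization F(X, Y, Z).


F(X, Y, Z) = -2*X**3 + 2*X**2*Y - 2*X**2*Z - X*Y**2 + 2*X*Z**2 + Y**3 - Y**2*Z - 2*Z**3

deg(f) = 3.
Substitute x = X/Z, y = Y/Z into f, then multiply by Z^3.
  monomial -2·x^3·y^0 ↦ -2·X^3·Y^0·Z^0.
  monomial 2·x^2·y^1 ↦ 2·X^2·Y^1·Z^0.
  monomial -2·x^2·y^0 ↦ -2·X^2·Y^0·Z^1.
  monomial -1·x^1·y^2 ↦ -1·X^1·Y^2·Z^0.
  monomial 2·x^1·y^0 ↦ 2·X^1·Y^0·Z^2.
  monomial 1·x^0·y^3 ↦ 1·X^0·Y^3·Z^0.
  monomial -1·x^0·y^2 ↦ -1·X^0·Y^2·Z^1.
  monomial -2·x^0·y^0 ↦ -2·X^0·Y^0·Z^3.
Collecting: F(X, Y, Z) = -2*X**3 + 2*X**2*Y - 2*X**2*Z - X*Y**2 + 2*X*Z**2 + Y**3 - Y**2*Z - 2*Z**3.


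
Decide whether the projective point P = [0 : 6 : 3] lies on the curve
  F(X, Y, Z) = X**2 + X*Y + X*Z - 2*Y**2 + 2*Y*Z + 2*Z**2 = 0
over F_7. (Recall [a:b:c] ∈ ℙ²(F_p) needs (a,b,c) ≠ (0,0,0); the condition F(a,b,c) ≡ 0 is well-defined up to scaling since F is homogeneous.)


F(0,6,3) ≡ 3 (mod 7); P is NOT on the curve.

Evaluate F(0, 6, 3) term-by-term (mod 7).
  X**2 ↦ 1·0·1·1 = 0
  X*Y ↦ 1·0·6·1 = 0
  X*Z ↦ 1·0·1·3 = 0
  -2*Y**2 ↦ -2·1·36·1 = -72
  2*Y*Z ↦ 2·1·6·3 = 36
  2*Z**2 ↦ 2·1·1·9 = 18
Sum: F(0, 6, 3) = (0) + (0) + (0) + (-72) + (36) + (18) = -18.
Reducing mod 7: -18 ≡ 3 (mod 7).
Since F(a, b, c) ≡ 3 ≠ 0 (mod 7), P does NOT lie on the curve.


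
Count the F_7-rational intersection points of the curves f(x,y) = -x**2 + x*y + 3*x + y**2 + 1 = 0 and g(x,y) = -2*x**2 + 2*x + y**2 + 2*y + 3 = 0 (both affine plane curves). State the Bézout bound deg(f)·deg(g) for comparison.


Common zeros: {(4, 5)}; count = 1; Bézout bound = 4.

deg(f) = 2, deg(g) = 2, so Bézout bound = 4.
Scan x ∈ F_7. For each x, list the y ∈ F_7 with f(x, y) ≡ 0 and those with g(x, y) ≡ 0 (mod 7); the common zeros in that column are the intersection.
  x = 0: f ≡ 0 at y ∈ ∅; g ≡ 0 at y ∈ ∅; common: ∅.
  x = 1: f ≡ 0 at y ∈ ∅; g ≡ 0 at y ∈ ∅; common: ∅.
  x = 2: f ≡ 0 at y ∈ ∅; g ≡ 0 at y ∈ {2, 3}; common: ∅.
  x = 3: f ≡ 0 at y ∈ ∅; g ≡ 0 at y ∈ ∅; common: ∅.
  x = 4: f ≡ 0 at y ∈ {5}; g ≡ 0 at y ∈ {0, 5}; common: {5}.
  x = 5: f ≡ 0 at y ∈ ∅; g ≡ 0 at y ∈ ∅; common: ∅.
  x = 6: f ≡ 0 at y ∈ ∅; g ≡ 0 at y ∈ {2, 3}; common: ∅.
Collecting: common zeros = {(4, 5)}, so the count is 1.
Comparison with the Bézout bound: 1 ≤ 4 = deg(f)·deg(g), as expected for curves with no common component (the affine F_7-count falls short of the bound because intersections may lie at infinity, over extension fields, or carry multiplicity).


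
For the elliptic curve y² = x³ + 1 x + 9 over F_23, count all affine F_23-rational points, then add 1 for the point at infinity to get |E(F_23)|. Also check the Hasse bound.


Affine points = {(0, 3), (0, 20), (3, 4), (3, 19), (4, 10), (4, 13), (5, 1), (5, 22), (6, 1), (6, 22), (8, 0), (12, 1), (12, 22), (15, 8), (15, 15), (16, 2), (16, 21), (20, 5), (20, 18)}; affine count = 19; |E(F_23)| = 20.

Discriminant check: Δ ∝ 4a³ + 27b² = 4·1³ + 27·9² = 4·1 + 27·81 ≡ 6 (mod 23). Nonzero ⇒ E is nonsingular.
For each x ∈ F_23, compute rhs = x³ + 1·x + 9 mod 23, then count y ∈ F_23 with y² ≡ rhs.
  x = 0: rhs = 9, matching y values: 3, 20 (2 points).
  x = 1: rhs = 11, matching y values: none (0 points).
  x = 2: rhs = 19, matching y values: none (0 points).
  x = 3: rhs = 16, matching y values: 4, 19 (2 points).
  x = 4: rhs = 8, matching y values: 10, 13 (2 points).
  x = 5: rhs = 1, matching y values: 1, 22 (2 points).
  x = 6: rhs = 1, matching y values: 1, 22 (2 points).
  x = 7: rhs = 14, matching y values: none (0 points).
  x = 8: rhs = 0, matching y values: 0 (1 points).
  x = 9: rhs = 11, matching y values: none (0 points).
  x = 10: rhs = 7, matching y values: none (0 points).
  x = 11: rhs = 17, matching y values: none (0 points).
  x = 12: rhs = 1, matching y values: 1, 22 (2 points).
  x = 13: rhs = 11, matching y values: none (0 points).
  x = 14: rhs = 7, matching y values: none (0 points).
  x = 15: rhs = 18, matching y values: 8, 15 (2 points).
  x = 16: rhs = 4, matching y values: 2, 21 (2 points).
  x = 17: rhs = 17, matching y values: none (0 points).
  x = 18: rhs = 17, matching y values: none (0 points).
  x = 19: rhs = 10, matching y values: none (0 points).
  x = 20: rhs = 2, matching y values: 5, 18 (2 points).
  x = 21: rhs = 22, matching y values: none (0 points).
  x = 22: rhs = 7, matching y values: none (0 points).
Total affine count: 19.
Full point count |E(F_23)| = 19 + 1 = 20.
Hasse bound: |20 − (23+1)| = |-4| = 4 ≤ 2√23 ≈ 9.5917 ✓.


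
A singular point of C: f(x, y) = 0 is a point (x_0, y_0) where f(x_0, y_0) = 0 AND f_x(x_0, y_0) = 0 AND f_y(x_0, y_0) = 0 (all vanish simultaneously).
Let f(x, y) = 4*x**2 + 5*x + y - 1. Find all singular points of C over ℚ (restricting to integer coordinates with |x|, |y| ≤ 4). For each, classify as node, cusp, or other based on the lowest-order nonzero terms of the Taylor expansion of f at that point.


No singular points in the scanned grid; C is smooth there.

Compute partial derivatives:
  f_x = 8*x + 5.
  f_y = 1.
f_y = 1 is a nonzero constant, so f_y never vanishes: no point (x, y) can satisfy f = f_x = f_y = 0. In particular no (x, y) ∈ {−4, ..., 4}² is singular; the curve is smooth.


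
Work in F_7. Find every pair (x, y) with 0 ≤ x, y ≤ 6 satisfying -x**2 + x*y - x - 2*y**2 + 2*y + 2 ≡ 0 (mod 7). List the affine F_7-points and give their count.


Affine F_7-points: {(1, 0), (1, 5), (3, 1), (3, 5), (4, 1), (4, 2), (5, 0)}; count = 7.

For each of the 49 pairs (x, y) ∈ F_7², evaluate f(x, y) mod 7. Record the zeros.
  x = 0: [0↦2, 1↦2, 2↦5, 3↦4, 4↦6, 5↦4, 6↦5]  zeros at y ∈ ∅
  x = 1: [0↦0, 1↦1, 2↦5, 3↦5, 4↦1, 5↦0, 6↦2]  zeros at y ∈ {0, 5}
  x = 2: [0↦3, 1↦5, 2↦3, 3↦4, 4↦1, 5↦1, 6↦4]  zeros at y ∈ ∅
  x = 3: [0↦4, 1↦0, 2↦6, 3↦1, 4↦6, 5↦0, 6↦4]  zeros at y ∈ {1, 5}
  x = 4: [0↦3, 1↦0, 2↦0, 3↦3, 4↦2, 5↦4, 6↦2]  zeros at y ∈ {1, 2}
  x = 5: [0↦0, 1↦5, 2↦6, 3↦3, 4↦3, 5↦6, 6↦5]  zeros at y ∈ {0}
  x = 6: [0↦2, 1↦1, 2↦3, 3↦1, 4↦2, 5↦6, 6↦6]  zeros at y ∈ ∅
Collecting zeros: affine points = {(1, 0), (1, 5), (3, 1), (3, 5), (4, 1), (4, 2), (5, 0)}.
Total count |C(F_7)_aff| = 7.


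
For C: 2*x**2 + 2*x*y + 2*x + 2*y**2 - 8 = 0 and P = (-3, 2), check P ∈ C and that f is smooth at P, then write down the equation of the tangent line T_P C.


Tangent line at P: -6*x + 2*y - 22 = 0.

Step 1: f(-3, 2) = 0, so P lies on C.
Step 2: partial derivatives
  f_x(x, y) = 4*x + 2*y + 2, f_y(x, y) = 2*x + 4*y.
  f_x(P) = -6, f_y(P) = 2 (gradient nonzero, so P is smooth).
Step 3: tangent line at P: -6·(x − -3) + 2·(y − 2) = 0.
Expanding: -6*x + 2*y - 22 = 0.


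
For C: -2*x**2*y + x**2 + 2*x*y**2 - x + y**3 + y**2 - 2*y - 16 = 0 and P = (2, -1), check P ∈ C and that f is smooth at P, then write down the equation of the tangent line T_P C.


Tangent line at P: 13*x - 17*y - 43 = 0.

Step 1: f(2, -1) = 0, so P lies on C.
Step 2: partial derivatives
  f_x(x, y) = -4*x*y + 2*x + 2*y**2 - 1, f_y(x, y) = -2*x**2 + 4*x*y + 3*y**2 + 2*y - 2.
  f_x(P) = 13, f_y(P) = -17 (gradient nonzero, so P is smooth).
Step 3: tangent line at P: 13·(x − 2) + -17·(y − -1) = 0.
Expanding: 13*x - 17*y - 43 = 0.


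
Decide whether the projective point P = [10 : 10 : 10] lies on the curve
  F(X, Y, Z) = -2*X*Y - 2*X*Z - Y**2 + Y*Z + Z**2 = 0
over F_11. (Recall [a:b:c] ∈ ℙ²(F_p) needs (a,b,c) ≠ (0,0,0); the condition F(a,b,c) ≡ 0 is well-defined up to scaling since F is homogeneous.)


F(10,10,10) ≡ 8 (mod 11); P is NOT on the curve.

Evaluate F(10, 10, 10) term-by-term (mod 11).
  -2*X*Y ↦ -2·10·10·1 = -200
  -2*X*Z ↦ -2·10·1·10 = -200
  -Y**2 ↦ -1·1·100·1 = -100
  Y*Z ↦ 1·1·10·10 = 100
  Z**2 ↦ 1·1·1·100 = 100
Sum: F(10, 10, 10) = (-200) + (-200) + (-100) + (100) + (100) = -300.
Reducing mod 11: -300 ≡ 8 (mod 11).
Since F(a, b, c) ≡ 8 ≠ 0 (mod 11), P does NOT lie on the curve.


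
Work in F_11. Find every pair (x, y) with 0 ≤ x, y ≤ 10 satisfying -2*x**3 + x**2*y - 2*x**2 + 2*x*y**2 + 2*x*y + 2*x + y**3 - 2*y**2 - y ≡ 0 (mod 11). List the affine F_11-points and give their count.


Affine F_11-points: {(0, 0), (3, 0), (3, 8), (3, 10), (4, 6), (5, 6), (7, 0), (10, 9)}; count = 8.

For each of the 121 pairs (x, y) ∈ F_11², evaluate f(x, y) mod 11. Record the zeros.
  x = 0: [0↦0, 1↦9, 2↦9, 3↦6, 4↦6, 5↦4, 6↦6, 7↦7, 8↦2, 9↦8, 10↦9]  zeros at y ∈ {0}
  x = 1: [0↦9, 1↦1, 2↦10, 3↦9, 4↦4, 5↦1, 6↦6, 7↦3, 8↦9, 9↦8, 10↦6]  zeros at y ∈ ∅
  x = 2: [0↦2, 1↦1, 2↦10, 3↦2, 4↦5, 5↦3, 6↦2, 7↦8, 8↦5, 9↦10, 10↦7]  zeros at y ∈ ∅
  x = 3: [0↦0, 1↦8, 2↦8, 3↦6, 4↦8, 5↦9, 6↦4, 7↦10, 8↦0, 9↦2, 10↦0]  zeros at y ∈ {0, 8, 10}
  x = 4: [0↦2, 1↦10, 2↦3, 3↦9, 4↦1, 5↦7, 6↦0, 7↦8, 8↦4, 9↦5, 10↦6]  zeros at y ∈ {6}
  x = 5: [0↦7, 1↦6, 2↦5, 3↦10, 4↦5, 5↦7, 6↦0, 7↦1, 8↦5, 9↦7, 10↦2]  zeros at y ∈ {6}
  x = 6: [0↦3, 1↦6, 2↦2, 3↦8, 4↦8, 5↦8, 6↦3, 7↦10, 8↦2, 9↦7, 10↦9]  zeros at y ∈ ∅
  x = 7: [0↦0, 1↦9, 2↦4, 3↦2, 4↦9, 5↦9, 6↦8, 7↦1, 8↦5, 9↦4, 10↦4]  zeros at y ∈ {0}
  x = 8: [0↦8, 1↦3, 2↦10, 3↦2, 4↦7, 5↦9, 6↦3, 7↦6, 8↦2, 9↦8, 10↦8]  zeros at y ∈ ∅
  x = 9: [0↦4, 1↦9, 2↦8, 3↦7, 4↦1, 5↦7, 6↦9, 7↦2, 8↦3, 9↦7, 10↦9]  zeros at y ∈ ∅
  x = 10: [0↦9, 1↦4, 2↦8, 3↦5, 4↦1, 5↦2, 6↦3, 7↦10, 8↦7, 9↦0, 10↦6]  zeros at y ∈ {9}
Collecting zeros: affine points = {(0, 0), (3, 0), (3, 8), (3, 10), (4, 6), (5, 6), (7, 0), (10, 9)}.
Total count |C(F_11)_aff| = 8.


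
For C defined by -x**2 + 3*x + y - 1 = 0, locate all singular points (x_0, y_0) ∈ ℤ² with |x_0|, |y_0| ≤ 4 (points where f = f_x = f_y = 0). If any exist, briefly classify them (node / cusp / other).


No singular points in the scanned grid; C is smooth there.

Compute partial derivatives:
  f_x = 3 - 2*x.
  f_y = 1.
f_y = 1 is a nonzero constant, so f_y never vanishes: no point (x, y) can satisfy f = f_x = f_y = 0. In particular no (x, y) ∈ {−4, ..., 4}² is singular; the curve is smooth.


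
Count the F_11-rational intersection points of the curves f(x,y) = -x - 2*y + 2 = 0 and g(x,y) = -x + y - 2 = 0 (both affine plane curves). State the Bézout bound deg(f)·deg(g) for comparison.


Common zeros: {(3, 5)}; count = 1; Bézout bound = 1.

deg(f) = 1, deg(g) = 1, so Bézout bound = 1.
Scan x ∈ F_11. For each x, list the y ∈ F_11 with f(x, y) ≡ 0 and those with g(x, y) ≡ 0 (mod 11); the common zeros in that column are the intersection.
  x = 0: f ≡ 0 at y ∈ {1}; g ≡ 0 at y ∈ {2}; common: ∅.
  x = 1: f ≡ 0 at y ∈ {6}; g ≡ 0 at y ∈ {3}; common: ∅.
  x = 2: f ≡ 0 at y ∈ {0}; g ≡ 0 at y ∈ {4}; common: ∅.
  x = 3: f ≡ 0 at y ∈ {5}; g ≡ 0 at y ∈ {5}; common: {5}.
  x = 4: f ≡ 0 at y ∈ {10}; g ≡ 0 at y ∈ {6}; common: ∅.
  x = 5: f ≡ 0 at y ∈ {4}; g ≡ 0 at y ∈ {7}; common: ∅.
  x = 6: f ≡ 0 at y ∈ {9}; g ≡ 0 at y ∈ {8}; common: ∅.
  x = 7: f ≡ 0 at y ∈ {3}; g ≡ 0 at y ∈ {9}; common: ∅.
  x = 8: f ≡ 0 at y ∈ {8}; g ≡ 0 at y ∈ {10}; common: ∅.
  x = 9: f ≡ 0 at y ∈ {2}; g ≡ 0 at y ∈ {0}; common: ∅.
  x = 10: f ≡ 0 at y ∈ {7}; g ≡ 0 at y ∈ {1}; common: ∅.
Collecting: common zeros = {(3, 5)}, so the count is 1.
Comparison with the Bézout bound: 1 ≤ 1 = deg(f)·deg(g), as expected for curves with no common component (the bound is attained).


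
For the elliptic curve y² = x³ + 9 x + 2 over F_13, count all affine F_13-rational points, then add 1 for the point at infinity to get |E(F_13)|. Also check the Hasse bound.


Affine points = {(1, 5), (1, 8), (3, 2), (3, 11), (5, 4), (5, 9), (6, 5), (6, 8), (8, 1), (8, 12), (10, 0)}; affine count = 11; |E(F_13)| = 12.

Discriminant check: Δ ∝ 4a³ + 27b² = 4·9³ + 27·2² = 4·729 + 27·4 ≡ 8 (mod 13). Nonzero ⇒ E is nonsingular.
For each x ∈ F_13, compute rhs = x³ + 9·x + 2 mod 13, then count y ∈ F_13 with y² ≡ rhs.
  x = 0: rhs = 2, matching y values: none (0 points).
  x = 1: rhs = 12, matching y values: 5, 8 (2 points).
  x = 2: rhs = 2, matching y values: none (0 points).
  x = 3: rhs = 4, matching y values: 2, 11 (2 points).
  x = 4: rhs = 11, matching y values: none (0 points).
  x = 5: rhs = 3, matching y values: 4, 9 (2 points).
  x = 6: rhs = 12, matching y values: 5, 8 (2 points).
  x = 7: rhs = 5, matching y values: none (0 points).
  x = 8: rhs = 1, matching y values: 1, 12 (2 points).
  x = 9: rhs = 6, matching y values: none (0 points).
  x = 10: rhs = 0, matching y values: 0 (1 points).
  x = 11: rhs = 2, matching y values: none (0 points).
  x = 12: rhs = 5, matching y values: none (0 points).
Total affine count: 11.
Full point count |E(F_13)| = 11 + 1 = 12.
Hasse bound: |12 − (13+1)| = |-2| = 2 ≤ 2√13 ≈ 7.2111 ✓.


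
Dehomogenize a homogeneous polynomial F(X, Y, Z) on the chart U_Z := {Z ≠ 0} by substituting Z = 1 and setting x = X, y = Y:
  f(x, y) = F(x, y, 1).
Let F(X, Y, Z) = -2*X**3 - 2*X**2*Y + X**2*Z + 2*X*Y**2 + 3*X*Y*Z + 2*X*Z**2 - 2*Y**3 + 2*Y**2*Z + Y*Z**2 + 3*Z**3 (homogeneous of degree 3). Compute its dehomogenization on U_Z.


f(x, y) = -2*x**3 - 2*x**2*y + x**2 + 2*x*y**2 + 3*x*y + 2*x - 2*y**3 + 2*y**2 + y + 3

On U_Z we set Z = 1. Each monomial c·X^i·Y^j·Z^k in F becomes c·x^i·y^j·1^k = c·x^i·y^j.
Substituting Z = 1: F(X, Y, 1) = -2*x**3 - 2*x**2*y + x**2 + 2*x*y**2 + 3*x*y + 2*x - 2*y**3 + 2*y**2 + y + 3.
Note: deg(f) ≤ deg(F) = 3; strict inequality happens when F is divisible by Z (lost terms).


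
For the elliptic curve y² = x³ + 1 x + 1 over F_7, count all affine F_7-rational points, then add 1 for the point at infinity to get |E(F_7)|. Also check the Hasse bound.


Affine points = {(0, 1), (0, 6), (2, 2), (2, 5)}; affine count = 4; |E(F_7)| = 5.

Discriminant check: Δ ∝ 4a³ + 27b² = 4·1³ + 27·1² = 4·1 + 27·1 ≡ 3 (mod 7). Nonzero ⇒ E is nonsingular.
For each x ∈ F_7, compute rhs = x³ + 1·x + 1 mod 7, then count y ∈ F_7 with y² ≡ rhs.
  x = 0: rhs = 1, matching y values: 1, 6 (2 points).
  x = 1: rhs = 3, matching y values: none (0 points).
  x = 2: rhs = 4, matching y values: 2, 5 (2 points).
  x = 3: rhs = 3, matching y values: none (0 points).
  x = 4: rhs = 6, matching y values: none (0 points).
  x = 5: rhs = 5, matching y values: none (0 points).
  x = 6: rhs = 6, matching y values: none (0 points).
Total affine count: 4.
Full point count |E(F_7)| = 4 + 1 = 5.
Hasse bound: |5 − (7+1)| = |-3| = 3 ≤ 2√7 ≈ 5.2915 ✓.


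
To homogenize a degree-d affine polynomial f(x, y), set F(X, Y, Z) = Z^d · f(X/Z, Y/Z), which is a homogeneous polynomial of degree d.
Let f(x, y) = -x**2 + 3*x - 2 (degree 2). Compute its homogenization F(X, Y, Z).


F(X, Y, Z) = -X**2 + 3*X*Z - 2*Z**2

deg(f) = 2.
Substitute x = X/Z, y = Y/Z into f, then multiply by Z^2.
  monomial -1·x^2·y^0 ↦ -1·X^2·Y^0·Z^0.
  monomial 3·x^1·y^0 ↦ 3·X^1·Y^0·Z^1.
  monomial -2·x^0·y^0 ↦ -2·X^0·Y^0·Z^2.
Collecting: F(X, Y, Z) = -X**2 + 3*X*Z - 2*Z**2.


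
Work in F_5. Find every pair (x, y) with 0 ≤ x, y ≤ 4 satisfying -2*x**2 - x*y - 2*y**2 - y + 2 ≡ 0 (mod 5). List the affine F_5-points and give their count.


Affine F_5-points: {(1, 0), (1, 4), (2, 2), (2, 4), (4, 0)}; count = 5.

For each of the 25 pairs (x, y) ∈ F_5², evaluate f(x, y) mod 5. Record the zeros.
  x = 0: [0↦2, 1↦4, 2↦2, 3↦1, 4↦1]  zeros at y ∈ ∅
  x = 1: [0↦0, 1↦1, 2↦3, 3↦1, 4↦0]  zeros at y ∈ {0, 4}
  x = 2: [0↦4, 1↦4, 2↦0, 3↦2, 4↦0]  zeros at y ∈ {2, 4}
  x = 3: [0↦4, 1↦3, 2↦3, 3↦4, 4↦1]  zeros at y ∈ ∅
  x = 4: [0↦0, 1↦3, 2↦2, 3↦2, 4↦3]  zeros at y ∈ {0}
Collecting zeros: affine points = {(1, 0), (1, 4), (2, 2), (2, 4), (4, 0)}.
Total count |C(F_5)_aff| = 5.


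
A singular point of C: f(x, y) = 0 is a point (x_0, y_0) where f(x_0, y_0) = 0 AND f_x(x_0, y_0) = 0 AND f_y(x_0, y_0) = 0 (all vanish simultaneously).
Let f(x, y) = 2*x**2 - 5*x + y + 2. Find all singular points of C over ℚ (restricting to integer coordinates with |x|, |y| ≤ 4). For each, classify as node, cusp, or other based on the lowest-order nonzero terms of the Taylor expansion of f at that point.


No singular points in the scanned grid; C is smooth there.

Compute partial derivatives:
  f_x = 4*x - 5.
  f_y = 1.
f_y = 1 is a nonzero constant, so f_y never vanishes: no point (x, y) can satisfy f = f_x = f_y = 0. In particular no (x, y) ∈ {−4, ..., 4}² is singular; the curve is smooth.


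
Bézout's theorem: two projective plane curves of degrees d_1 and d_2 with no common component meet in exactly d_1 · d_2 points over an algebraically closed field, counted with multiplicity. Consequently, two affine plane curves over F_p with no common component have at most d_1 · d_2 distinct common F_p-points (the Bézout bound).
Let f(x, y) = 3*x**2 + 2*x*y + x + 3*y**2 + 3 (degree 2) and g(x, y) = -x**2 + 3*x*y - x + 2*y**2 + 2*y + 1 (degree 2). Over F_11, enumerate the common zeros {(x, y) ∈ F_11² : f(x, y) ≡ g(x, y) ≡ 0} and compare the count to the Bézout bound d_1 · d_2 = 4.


Common zeros: {(3, 0), (8, 7)}; count = 2; Bézout bound = 4.

deg(f) = 2, deg(g) = 2, so Bézout bound = 4.
Scan x ∈ F_11. For each x, list the y ∈ F_11 with f(x, y) ≡ 0 and those with g(x, y) ≡ 0 (mod 11); the common zeros in that column are the intersection.
  x = 0: f ≡ 0 at y ∈ ∅; g ≡ 0 at y ∈ ∅; common: ∅.
  x = 1: f ≡ 0 at y ∈ ∅; g ≡ 0 at y ∈ {7}; common: ∅.
  x = 2: f ≡ 0 at y ∈ ∅; g ≡ 0 at y ∈ {8, 10}; common: ∅.
  x = 3: f ≡ 0 at y ∈ {0, 9}; g ≡ 0 at y ∈ {0}; common: {0}.
  x = 4: f ≡ 0 at y ∈ {0, 1}; g ≡ 0 at y ∈ ∅; common: ∅.
  x = 5: f ≡ 0 at y ∈ ∅; g ≡ 0 at y ∈ {9, 10}; common: ∅.
  x = 6: f ≡ 0 at y ∈ {1, 6}; g ≡ 0 at y ∈ ∅; common: ∅.
  x = 7: f ≡ 0 at y ∈ ∅; g ≡ 0 at y ∈ {0, 5}; common: ∅.
  x = 8: f ≡ 0 at y ∈ {6, 7}; g ≡ 0 at y ∈ {2, 7}; common: {7}.
  x = 9: f ≡ 0 at y ∈ {7, 9}; g ≡ 0 at y ∈ ∅; common: ∅.
  x = 10: f ≡ 0 at y ∈ ∅; g ≡ 0 at y ∈ {8, 9}; common: ∅.
Collecting: common zeros = {(3, 0), (8, 7)}, so the count is 2.
Comparison with the Bézout bound: 2 ≤ 4 = deg(f)·deg(g), as expected for curves with no common component (the affine F_11-count falls short of the bound because intersections may lie at infinity, over extension fields, or carry multiplicity).


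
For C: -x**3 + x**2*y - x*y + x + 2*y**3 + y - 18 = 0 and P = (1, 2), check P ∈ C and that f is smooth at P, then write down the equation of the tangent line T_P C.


Tangent line at P: 25*y - 50 = 0.

Step 1: f(1, 2) = 0, so P lies on C.
Step 2: partial derivatives
  f_x(x, y) = -3*x**2 + 2*x*y - y + 1, f_y(x, y) = x**2 - x + 6*y**2 + 1.
  f_x(P) = 0, f_y(P) = 25 (gradient nonzero, so P is smooth).
Step 3: tangent line at P: 0·(x − 1) + 25·(y − 2) = 0.
Expanding: 25*y - 50 = 0.


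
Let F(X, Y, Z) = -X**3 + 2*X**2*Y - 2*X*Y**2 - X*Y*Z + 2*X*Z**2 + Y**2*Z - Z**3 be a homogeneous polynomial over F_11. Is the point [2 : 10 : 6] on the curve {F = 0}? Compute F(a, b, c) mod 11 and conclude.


F(2,10,6) ≡ 3 (mod 11); P is NOT on the curve.

Evaluate F(2, 10, 6) term-by-term (mod 11).
  -X**3 ↦ -1·8·1·1 = -8
  2*X**2*Y ↦ 2·4·10·1 = 80
  -2*X*Y**2 ↦ -2·2·100·1 = -400
  -X*Y*Z ↦ -1·2·10·6 = -120
  2*X*Z**2 ↦ 2·2·1·36 = 144
  Y**2*Z ↦ 1·1·100·6 = 600
  -Z**3 ↦ -1·1·1·216 = -216
Sum: F(2, 10, 6) = (-8) + (80) + (-400) + (-120) + (144) + (600) + (-216) = 80.
Reducing mod 11: 80 ≡ 3 (mod 11).
Since F(a, b, c) ≡ 3 ≠ 0 (mod 11), P does NOT lie on the curve.


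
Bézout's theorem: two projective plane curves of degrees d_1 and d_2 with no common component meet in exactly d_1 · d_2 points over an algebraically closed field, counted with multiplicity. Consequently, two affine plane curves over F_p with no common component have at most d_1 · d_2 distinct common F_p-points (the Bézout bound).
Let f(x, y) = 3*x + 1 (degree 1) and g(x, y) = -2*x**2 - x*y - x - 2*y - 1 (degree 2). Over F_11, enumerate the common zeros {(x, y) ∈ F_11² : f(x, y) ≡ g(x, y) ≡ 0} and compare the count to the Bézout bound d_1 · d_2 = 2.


Common zeros: {(7, 9)}; count = 1; Bézout bound = 2.

deg(f) = 1, deg(g) = 2, so Bézout bound = 2.
Scan x ∈ F_11. For each x, list the y ∈ F_11 with f(x, y) ≡ 0 and those with g(x, y) ≡ 0 (mod 11); the common zeros in that column are the intersection.
  x = 0: f ≡ 0 at y ∈ ∅; g ≡ 0 at y ∈ {5}; common: ∅.
  x = 1: f ≡ 0 at y ∈ ∅; g ≡ 0 at y ∈ {6}; common: ∅.
  x = 2: f ≡ 0 at y ∈ ∅; g ≡ 0 at y ∈ {0}; common: ∅.
  x = 3: f ≡ 0 at y ∈ ∅; g ≡ 0 at y ∈ {0}; common: ∅.
  x = 4: f ≡ 0 at y ∈ ∅; g ≡ 0 at y ∈ {3}; common: ∅.
  x = 5: f ≡ 0 at y ∈ ∅; g ≡ 0 at y ∈ {3}; common: ∅.
  x = 6: f ≡ 0 at y ∈ ∅; g ≡ 0 at y ∈ {8}; common: ∅.
  x = 7: f ≡ 0 at y ∈ {0, 1, 2, 3, 4, 5, 6, 7, 8, 9, 10}; g ≡ 0 at y ∈ {9}; common: {9}.
  x = 8: f ≡ 0 at y ∈ ∅; g ≡ 0 at y ∈ {5}; common: ∅.
  x = 9: f ≡ 0 at y ∈ ∅; g ≡ 0 at y ∈ ∅; common: ∅.
  x = 10: f ≡ 0 at y ∈ ∅; g ≡ 0 at y ∈ {9}; common: ∅.
Collecting: common zeros = {(7, 9)}, so the count is 1.
Comparison with the Bézout bound: 1 ≤ 2 = deg(f)·deg(g), as expected for curves with no common component (the affine F_11-count falls short of the bound because intersections may lie at infinity, over extension fields, or carry multiplicity).


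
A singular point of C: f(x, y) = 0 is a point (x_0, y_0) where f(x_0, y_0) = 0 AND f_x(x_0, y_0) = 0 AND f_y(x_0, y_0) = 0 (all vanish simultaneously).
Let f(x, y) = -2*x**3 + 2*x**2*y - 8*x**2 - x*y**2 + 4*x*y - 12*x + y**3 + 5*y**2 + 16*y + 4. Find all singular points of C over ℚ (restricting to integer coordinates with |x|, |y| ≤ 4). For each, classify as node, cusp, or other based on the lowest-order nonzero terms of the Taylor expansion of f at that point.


Singular points: {(-2, -2)}; classification: cusp.

Compute partial derivatives:
  f_x = -6*x**2 + 4*x*y - 16*x - y**2 + 4*y - 12.
  f_y = 2*x**2 - 2*x*y + 4*x + 3*y**2 + 10*y + 16.
Scan x_0 ∈ {−4, ..., 4}. For each x_0, f_y(x_0, y) is a polynomial in y; find its integer roots y ∈ {−4, ..., 4}, then test f_x and f at those candidates.
  x = -4: f_y(-4, y) = 3*y**2 + 18*y + 32; no integer root y with |y| ≤ 4.
  x = -3: f_y(-3, y) = 3*y**2 + 16*y + 22; no integer root y with |y| ≤ 4.
  x = -2: f_y(-2, y) = 3*y**2 + 14*y + 16; vanishes at y ∈ {-2}. (-2, -2): f_x = 0, f = 0 — SINGULAR.
  x = -1: f_y(-1, y) = 3*y**2 + 12*y + 14; no integer root y with |y| ≤ 4.
  x = 0: f_y(0, y) = 3*y**2 + 10*y + 16; no integer root y with |y| ≤ 4.
  x = 1: f_y(1, y) = 3*y**2 + 8*y + 22; no integer root y with |y| ≤ 4.
  x = 2: f_y(2, y) = 3*y**2 + 6*y + 32; no integer root y with |y| ≤ 4.
  x = 3: f_y(3, y) = 3*y**2 + 4*y + 46; no integer root y with |y| ≤ 4.
  x = 4: f_y(4, y) = 3*y**2 + 2*y + 64; no integer root y with |y| ≤ 4.
Only singular point on the grid: (-2, -2).
Classify: substitute x = -2 + u, y = -2 + v and expand: f = -2*u**3 + 2*u**2*v - u*v**2 + v**3 + v**2.
No constant or linear terms (consistent with a singular point). Quadratic part: v**2. Cubic part: -2*u**3 + 2*u**2*v - u*v**2 + v**3.
The quadratic part v**2 is a perfect square, so there is a single (double) tangent line v = 0, i.e. y = -2. Restricting the cubic part to that line (v = 0) leaves -2*u**3 ≠ 0, so f is not divisible by v and the branch is v² ≈ 2*u**3 to lowest order — this is a cusp.
Classification: cusp.


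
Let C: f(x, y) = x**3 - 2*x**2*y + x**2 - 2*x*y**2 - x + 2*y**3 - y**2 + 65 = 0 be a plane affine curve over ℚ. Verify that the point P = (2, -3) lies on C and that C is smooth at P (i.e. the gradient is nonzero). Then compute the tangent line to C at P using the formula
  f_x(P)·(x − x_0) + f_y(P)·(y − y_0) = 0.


Tangent line at P: 21*x + 76*y + 186 = 0.

Step 1: f(2, -3) = 0, so P lies on C.
Step 2: partial derivatives
  f_x(x, y) = 3*x**2 - 4*x*y + 2*x - 2*y**2 - 1, f_y(x, y) = -2*x**2 - 4*x*y + 6*y**2 - 2*y.
  f_x(P) = 21, f_y(P) = 76 (gradient nonzero, so P is smooth).
Step 3: tangent line at P: 21·(x − 2) + 76·(y − -3) = 0.
Expanding: 21*x + 76*y + 186 = 0.


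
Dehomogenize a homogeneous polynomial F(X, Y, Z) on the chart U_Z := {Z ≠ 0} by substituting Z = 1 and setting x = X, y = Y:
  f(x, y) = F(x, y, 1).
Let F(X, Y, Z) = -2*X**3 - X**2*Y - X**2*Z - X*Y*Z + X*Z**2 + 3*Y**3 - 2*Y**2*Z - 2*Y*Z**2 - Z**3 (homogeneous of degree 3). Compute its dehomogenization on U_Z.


f(x, y) = -2*x**3 - x**2*y - x**2 - x*y + x + 3*y**3 - 2*y**2 - 2*y - 1

On U_Z we set Z = 1. Each monomial c·X^i·Y^j·Z^k in F becomes c·x^i·y^j·1^k = c·x^i·y^j.
Substituting Z = 1: F(X, Y, 1) = -2*x**3 - x**2*y - x**2 - x*y + x + 3*y**3 - 2*y**2 - 2*y - 1.
Note: deg(f) ≤ deg(F) = 3; strict inequality happens when F is divisible by Z (lost terms).


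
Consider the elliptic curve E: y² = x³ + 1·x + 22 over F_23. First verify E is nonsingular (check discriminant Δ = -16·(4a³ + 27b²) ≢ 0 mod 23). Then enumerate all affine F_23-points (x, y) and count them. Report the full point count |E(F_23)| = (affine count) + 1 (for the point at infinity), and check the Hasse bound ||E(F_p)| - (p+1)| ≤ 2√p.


Affine points = {(1, 1), (1, 22), (2, 3), (2, 20), (3, 11), (3, 12), (7, 2), (7, 21), (8, 6), (8, 17), (9, 1), (9, 22), (13, 1), (13, 22), (15, 10), (15, 13), (19, 0), (21, 9), (21, 14)}; affine count = 19; |E(F_23)| = 20.

Discriminant check: Δ ∝ 4a³ + 27b² = 4·1³ + 27·22² = 4·1 + 27·484 ≡ 8 (mod 23). Nonzero ⇒ E is nonsingular.
For each x ∈ F_23, compute rhs = x³ + 1·x + 22 mod 23, then count y ∈ F_23 with y² ≡ rhs.
  x = 0: rhs = 22, matching y values: none (0 points).
  x = 1: rhs = 1, matching y values: 1, 22 (2 points).
  x = 2: rhs = 9, matching y values: 3, 20 (2 points).
  x = 3: rhs = 6, matching y values: 11, 12 (2 points).
  x = 4: rhs = 21, matching y values: none (0 points).
  x = 5: rhs = 14, matching y values: none (0 points).
  x = 6: rhs = 14, matching y values: none (0 points).
  x = 7: rhs = 4, matching y values: 2, 21 (2 points).
  x = 8: rhs = 13, matching y values: 6, 17 (2 points).
  x = 9: rhs = 1, matching y values: 1, 22 (2 points).
  x = 10: rhs = 20, matching y values: none (0 points).
  x = 11: rhs = 7, matching y values: none (0 points).
  x = 12: rhs = 14, matching y values: none (0 points).
  x = 13: rhs = 1, matching y values: 1, 22 (2 points).
  x = 14: rhs = 20, matching y values: none (0 points).
  x = 15: rhs = 8, matching y values: 10, 13 (2 points).
  x = 16: rhs = 17, matching y values: none (0 points).
  x = 17: rhs = 7, matching y values: none (0 points).
  x = 18: rhs = 7, matching y values: none (0 points).
  x = 19: rhs = 0, matching y values: 0 (1 points).
  x = 20: rhs = 15, matching y values: none (0 points).
  x = 21: rhs = 12, matching y values: 9, 14 (2 points).
  x = 22: rhs = 20, matching y values: none (0 points).
Total affine count: 19.
Full point count |E(F_23)| = 19 + 1 = 20.
Hasse bound: |20 − (23+1)| = |-4| = 4 ≤ 2√23 ≈ 9.5917 ✓.


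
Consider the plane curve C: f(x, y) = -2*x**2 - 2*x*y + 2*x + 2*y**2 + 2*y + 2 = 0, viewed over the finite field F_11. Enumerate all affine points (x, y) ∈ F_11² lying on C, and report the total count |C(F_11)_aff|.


Affine F_11-points: {(2, 4), (2, 8), (4, 0), (4, 3), (5, 1), (5, 3), (6, 1), (6, 4), (8, 0), (8, 7)}; count = 10.

For each of the 121 pairs (x, y) ∈ F_11², evaluate f(x, y) mod 11. Record the zeros.
  x = 0: [0↦2, 1↦6, 2↦3, 3↦4, 4↦9, 5↦7, 6↦9, 7↦4, 8↦3, 9↦6, 10↦2]  zeros at y ∈ ∅
  x = 1: [0↦2, 1↦4, 2↦10, 3↦9, 4↦1, 5↦8, 6↦8, 7↦1, 8↦9, 9↦10, 10↦4]  zeros at y ∈ ∅
  x = 2: [0↦9, 1↦9, 2↦2, 3↦10, 4↦0, 5↦5, 6↦3, 7↦5, 8↦0, 9↦10, 10↦2]  zeros at y ∈ {4, 8}
  x = 3: [0↦1, 1↦10, 2↦1, 3↦7, 4↦6, 5↦9, 6↦5, 7↦5, 8↦9, 9↦6, 10↦7]  zeros at y ∈ ∅
  x = 4: [0↦0, 1↦7, 2↦7, 3↦0, 4↦8, 5↦9, 6↦3, 7↦1, 8↦3, 9↦9, 10↦8]  zeros at y ∈ {0, 3}
  x = 5: [0↦6, 1↦0, 2↦9, 3↦0, 4↦6, 5↦5, 6↦8, 7↦4, 8↦4, 9↦8, 10↦5]  zeros at y ∈ {1, 3}
  x = 6: [0↦8, 1↦0, 2↦7, 3↦7, 4↦0, 5↦8, 6↦9, 7↦3, 8↦1, 9↦3, 10↦9]  zeros at y ∈ {1, 4}
  x = 7: [0↦6, 1↦7, 2↦1, 3↦10, 4↦1, 5↦7, 6↦6, 7↦9, 8↦5, 9↦5, 10↦9]  zeros at y ∈ ∅
  x = 8: [0↦0, 1↦10, 2↦2, 3↦9, 4↦9, 5↦2, 6↦10, 7↦0, 8↦5, 9↦3, 10↦5]  zeros at y ∈ {0, 7}
  x = 9: [0↦1, 1↦9, 2↦10, 3↦4, 4↦2, 5↦4, 6↦10, 7↦9, 8↦1, 9↦8, 10↦8]  zeros at y ∈ ∅
  x = 10: [0↦9, 1↦4, 2↦3, 3↦6, 4↦2, 5↦2, 6↦6, 7↦3, 8↦4, 9↦9, 10↦7]  zeros at y ∈ ∅
Collecting zeros: affine points = {(2, 4), (2, 8), (4, 0), (4, 3), (5, 1), (5, 3), (6, 1), (6, 4), (8, 0), (8, 7)}.
Total count |C(F_11)_aff| = 10.


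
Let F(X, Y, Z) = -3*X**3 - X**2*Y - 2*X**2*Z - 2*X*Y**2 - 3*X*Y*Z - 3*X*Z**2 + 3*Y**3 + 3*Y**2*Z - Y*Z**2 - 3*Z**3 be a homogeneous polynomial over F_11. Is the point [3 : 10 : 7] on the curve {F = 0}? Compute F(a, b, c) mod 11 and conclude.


F(3,10,7) ≡ 7 (mod 11); P is NOT on the curve.

Evaluate F(3, 10, 7) term-by-term (mod 11).
  -3*X**3 ↦ -3·27·1·1 = -81
  -X**2*Y ↦ -1·9·10·1 = -90
  -2*X**2*Z ↦ -2·9·1·7 = -126
  -2*X*Y**2 ↦ -2·3·100·1 = -600
  -3*X*Y*Z ↦ -3·3·10·7 = -630
  -3*X*Z**2 ↦ -3·3·1·49 = -441
  3*Y**3 ↦ 3·1·1000·1 = 3000
  3*Y**2*Z ↦ 3·1·100·7 = 2100
  -Y*Z**2 ↦ -1·1·10·49 = -490
  -3*Z**3 ↦ -3·1·1·343 = -1029
Sum: F(3, 10, 7) = (-81) + (-90) + (-126) + (-600) + (-630) + (-441) + (3000) + (2100) + (-490) + (-1029) = 1613.
Reducing mod 11: 1613 ≡ 7 (mod 11).
Since F(a, b, c) ≡ 7 ≠ 0 (mod 11), P does NOT lie on the curve.
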